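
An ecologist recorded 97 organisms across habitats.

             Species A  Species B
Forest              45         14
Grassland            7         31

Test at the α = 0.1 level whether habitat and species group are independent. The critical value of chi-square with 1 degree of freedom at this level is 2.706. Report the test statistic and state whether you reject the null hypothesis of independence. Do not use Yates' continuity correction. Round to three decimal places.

Row totals: 59, 38. Column totals: 52, 45. Grand total N = 97.
Expected counts (row total × column total / N):
  Forest, Species A: 59×52/97 = 31.6289
  Forest, Species B: 59×45/97 = 27.3711
  Grassland, Species A: 38×52/97 = 20.3711
  Grassland, Species B: 38×45/97 = 17.6289
Contributions (O − E)²/E:
  (45 − 31.6289)²/31.6289 = 5.6526
  (14 − 27.3711)²/27.3711 = 6.5319
  (7 − 20.3711)²/20.3711 = 8.7765
  (31 − 17.6289)²/17.6289 = 10.1417
χ² = 5.6526 + 6.5319 + 8.7765 + 10.1417 = 31.103
df = (2−1)(2−1) = 1. Since 31.103 > 2.706, reject the null hypothesis of independence at α = 0.1.

31.103; reject H₀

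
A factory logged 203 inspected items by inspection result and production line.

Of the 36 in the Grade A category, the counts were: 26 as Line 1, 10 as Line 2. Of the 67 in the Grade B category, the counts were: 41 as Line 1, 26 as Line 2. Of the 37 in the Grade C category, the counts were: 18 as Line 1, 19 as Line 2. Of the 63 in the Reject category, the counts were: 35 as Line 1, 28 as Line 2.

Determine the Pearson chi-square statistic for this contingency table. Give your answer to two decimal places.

4.69

Row totals: 36, 67, 37, 63. Column totals: 120, 83. Grand total N = 203.
Expected counts (row total × column total / N):
  Grade A, Line 1: 36×120/203 = 21.2808
  Grade A, Line 2: 36×83/203 = 14.7192
  Grade B, Line 1: 67×120/203 = 39.6059
  Grade B, Line 2: 67×83/203 = 27.3941
  Grade C, Line 1: 37×120/203 = 21.8719
  Grade C, Line 2: 37×83/203 = 15.1281
  Reject, Line 1: 63×120/203 = 37.2414
  Reject, Line 2: 63×83/203 = 25.7586
Contributions (O − E)²/E:
  (26 − 21.2808)²/21.2808 = 1.0465
  (10 − 14.7192)²/14.7192 = 1.5130
  (41 − 39.6059)²/39.6059 = 0.0491
  (26 − 27.3941)²/27.3941 = 0.0709
  (18 − 21.8719)²/21.8719 = 0.6854
  (19 − 15.1281)²/15.1281 = 0.9910
  (35 − 37.2414)²/37.2414 = 0.1349
  (28 − 25.7586)²/25.7586 = 0.1950
χ² = 1.0465 + 1.5130 + 0.0491 + 0.0709 + 0.6854 + 0.9910 + 0.1349 + 0.1950 = 4.69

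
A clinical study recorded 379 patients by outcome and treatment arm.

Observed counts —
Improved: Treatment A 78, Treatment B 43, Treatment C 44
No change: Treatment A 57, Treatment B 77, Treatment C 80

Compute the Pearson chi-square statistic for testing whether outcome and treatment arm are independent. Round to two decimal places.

17.31

Row totals: 165, 214. Column totals: 135, 120, 124. Grand total N = 379.
Expected counts (row total × column total / N):
  Improved, Treatment A: 165×135/379 = 58.773
  Improved, Treatment B: 165×120/379 = 52.243
  Improved, Treatment C: 165×124/379 = 53.984
  No change, Treatment A: 214×135/379 = 76.227
  No change, Treatment B: 214×120/379 = 67.757
  No change, Treatment C: 214×124/379 = 70.016
Contributions (O − E)²/E:
  (78 − 58.773)²/58.773 = 6.2899
  (43 − 52.243)²/52.243 = 1.6353
  (44 − 53.984)²/53.984 = 1.8465
  (57 − 76.227)²/76.227 = 4.8497
  (77 − 67.757)²/67.757 = 1.2609
  (80 − 70.016)²/70.016 = 1.4237
χ² = 6.2899 + 1.6353 + 1.8465 + 4.8497 + 1.2609 + 1.4237 = 17.31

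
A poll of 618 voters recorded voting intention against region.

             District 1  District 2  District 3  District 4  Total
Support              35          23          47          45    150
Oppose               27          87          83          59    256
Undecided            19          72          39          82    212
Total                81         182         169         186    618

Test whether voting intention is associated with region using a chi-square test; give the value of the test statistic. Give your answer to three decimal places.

48.340

Grand total N = 618.
Expected counts (row total × column total / N):
  Support, District 1: 150×81/618 = 19.6602
  Support, District 2: 150×182/618 = 44.1748
  Support, District 3: 150×169/618 = 41.0194
  Support, District 4: 150×186/618 = 45.1456
  Oppose, District 1: 256×81/618 = 33.5534
  Oppose, District 2: 256×182/618 = 75.3916
  Oppose, District 3: 256×169/618 = 70.0065
  Oppose, District 4: 256×186/618 = 77.0485
  Undecided, District 1: 212×81/618 = 27.7864
  Undecided, District 2: 212×182/618 = 62.4337
  Undecided, District 3: 212×169/618 = 57.9741
  Undecided, District 4: 212×186/618 = 63.8058
Contributions (O − E)²/E:
  (35 − 19.6602)²/19.6602 = 11.9688
  (23 − 44.1748)²/44.1748 = 10.1500
  (47 − 41.0194)²/41.0194 = 0.8720
  (45 − 45.1456)²/45.1456 = 0.0005
  (27 − 33.5534)²/33.5534 = 1.2800
  (87 − 75.3916)²/75.3916 = 1.7874
  (83 − 70.0065)²/70.0065 = 2.4116
  (59 − 77.0485)²/77.0485 = 4.2278
  (19 − 27.7864)²/27.7864 = 2.7784
  (72 − 62.4337)²/62.4337 = 1.4658
  (39 − 57.9741)²/57.9741 = 6.2100
  (82 − 63.8058)²/63.8058 = 5.1881
χ² = 11.9688 + 10.1500 + 0.8720 + 0.0005 + 1.2800 + 1.7874 + 2.4116 + 4.2278 + 2.7784 + 1.4658 + 6.2100 + 5.1881 = 48.340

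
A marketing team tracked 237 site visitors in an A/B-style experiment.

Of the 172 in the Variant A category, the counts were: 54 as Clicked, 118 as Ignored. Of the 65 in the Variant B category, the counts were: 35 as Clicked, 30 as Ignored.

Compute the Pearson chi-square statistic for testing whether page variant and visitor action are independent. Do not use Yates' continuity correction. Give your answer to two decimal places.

10.14

Row totals: 172, 65. Column totals: 89, 148. Grand total N = 237.
Expected counts (row total × column total / N):
  Variant A, Clicked: 172×89/237 = 64.591
  Variant A, Ignored: 172×148/237 = 107.409
  Variant B, Clicked: 65×89/237 = 24.409
  Variant B, Ignored: 65×148/237 = 40.591
Contributions (O − E)²/E:
  (54 − 64.591)²/64.591 = 1.7366
  (118 − 107.409)²/107.409 = 1.0443
  (35 − 24.409)²/24.409 = 4.5954
  (30 − 40.591)²/40.591 = 2.7634
χ² = 1.7366 + 1.0443 + 4.5954 + 2.7634 = 10.14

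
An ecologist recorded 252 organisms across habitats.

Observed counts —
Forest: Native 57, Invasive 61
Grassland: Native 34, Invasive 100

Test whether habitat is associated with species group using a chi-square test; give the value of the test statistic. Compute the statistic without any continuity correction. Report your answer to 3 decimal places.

14.302

Row totals: 118, 134. Column totals: 91, 161. Grand total N = 252.
Expected counts (row total × column total / N):
  Forest, Native: 118×91/252 = 42.6111
  Forest, Invasive: 118×161/252 = 75.3889
  Grassland, Native: 134×91/252 = 48.3889
  Grassland, Invasive: 134×161/252 = 85.6111
Contributions (O − E)²/E:
  (57 − 42.6111)²/42.6111 = 4.8588
  (61 − 75.3889)²/75.3889 = 2.7463
  (34 − 48.3889)²/48.3889 = 4.2787
  (100 − 85.6111)²/85.6111 = 2.4184
χ² = 4.8588 + 2.7463 + 4.2787 + 2.4184 = 14.302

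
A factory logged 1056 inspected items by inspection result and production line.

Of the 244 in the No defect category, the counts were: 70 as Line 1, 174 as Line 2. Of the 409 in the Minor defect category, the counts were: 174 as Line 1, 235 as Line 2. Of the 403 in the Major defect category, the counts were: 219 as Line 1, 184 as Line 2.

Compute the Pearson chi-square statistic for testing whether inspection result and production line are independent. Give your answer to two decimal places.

Row totals: 244, 409, 403. Column totals: 463, 593. Grand total N = 1056.
Expected counts (row total × column total / N):
  No defect, Line 1: 244×463/1056 = 106.981
  No defect, Line 2: 244×593/1056 = 137.019
  Minor defect, Line 1: 409×463/1056 = 179.325
  Minor defect, Line 2: 409×593/1056 = 229.675
  Major defect, Line 1: 403×463/1056 = 176.694
  Major defect, Line 2: 403×593/1056 = 226.306
Contributions (O − E)²/E:
  (70 − 106.981)²/106.981 = 12.7835
  (174 − 137.019)²/137.019 = 9.9811
  (174 − 179.325)²/179.325 = 0.1581
  (235 − 229.675)²/229.675 = 0.1235
  (219 − 176.694)²/176.694 = 10.1294
  (184 − 226.306)²/226.306 = 7.9088
χ² = 12.7835 + 9.9811 + 0.1581 + 0.1235 + 10.1294 + 7.9088 = 41.08

41.08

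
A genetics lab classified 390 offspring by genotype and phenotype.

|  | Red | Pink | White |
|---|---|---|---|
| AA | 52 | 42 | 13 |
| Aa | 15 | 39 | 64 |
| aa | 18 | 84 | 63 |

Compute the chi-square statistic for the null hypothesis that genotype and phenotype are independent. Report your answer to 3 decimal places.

82.326

Row totals: 107, 118, 165. Column totals: 85, 165, 140. Grand total N = 390.
Expected counts (row total × column total / N):
  AA, Red: 107×85/390 = 23.3205
  AA, Pink: 107×165/390 = 45.2692
  AA, White: 107×140/390 = 38.4103
  Aa, Red: 118×85/390 = 25.7179
  Aa, Pink: 118×165/390 = 49.9231
  Aa, White: 118×140/390 = 42.3590
  aa, Red: 165×85/390 = 35.9615
  aa, Pink: 165×165/390 = 69.8077
  aa, White: 165×140/390 = 59.2308
Contributions (O − E)²/E:
  (52 − 23.3205)²/23.3205 = 35.2700
  (42 − 45.2692)²/45.2692 = 0.2361
  (13 − 38.4103)²/38.4103 = 16.8102
  (15 − 25.7179)²/25.7179 = 4.4667
  (39 − 49.9231)²/49.9231 = 2.3900
  (64 − 42.3590)²/42.3590 = 11.0563
  (18 − 35.9615)²/35.9615 = 8.9711
  (84 − 69.8077)²/69.8077 = 2.8854
  (63 − 59.2308)²/59.2308 = 0.2399
χ² = 35.2700 + 0.2361 + 16.8102 + 4.4667 + 2.3900 + 11.0563 + 8.9711 + 2.8854 + 0.2399 = 82.326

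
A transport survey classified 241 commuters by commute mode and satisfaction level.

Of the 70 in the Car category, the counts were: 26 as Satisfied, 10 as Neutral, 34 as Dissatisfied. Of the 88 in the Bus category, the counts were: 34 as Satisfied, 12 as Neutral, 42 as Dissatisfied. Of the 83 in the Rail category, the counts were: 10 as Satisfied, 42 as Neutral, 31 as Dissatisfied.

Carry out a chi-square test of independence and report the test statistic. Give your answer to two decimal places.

Row totals: 70, 88, 83. Column totals: 70, 64, 107. Grand total N = 241.
Expected counts (row total × column total / N):
  Car, Satisfied: 70×70/241 = 20.332
  Car, Neutral: 70×64/241 = 18.589
  Car, Dissatisfied: 70×107/241 = 31.079
  Bus, Satisfied: 88×70/241 = 25.560
  Bus, Neutral: 88×64/241 = 23.369
  Bus, Dissatisfied: 88×107/241 = 39.071
  Rail, Satisfied: 83×70/241 = 24.108
  Rail, Neutral: 83×64/241 = 22.041
  Rail, Dissatisfied: 83×107/241 = 36.851
Contributions (O − E)²/E:
  (26 − 20.332)²/20.332 = 1.5801
  (10 − 18.589)²/18.589 = 3.9685
  (34 − 31.079)²/31.079 = 0.2745
  (34 − 25.560)²/25.560 = 2.7869
  (12 − 23.369)²/23.369 = 5.5310
  (42 − 39.071)²/39.071 = 0.2196
  (10 − 24.108)²/24.108 = 8.2560
  (42 − 22.041)²/22.041 = 18.0737
  (31 − 36.851)²/36.851 = 0.9290
χ² = 1.5801 + 3.9685 + 0.2745 + 2.7869 + 5.5310 + 0.2196 + 8.2560 + 18.0737 + 0.9290 = 41.62

41.62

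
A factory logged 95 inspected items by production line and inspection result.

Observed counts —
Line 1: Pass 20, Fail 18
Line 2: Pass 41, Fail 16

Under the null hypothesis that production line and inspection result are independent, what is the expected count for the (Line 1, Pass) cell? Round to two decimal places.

Row total (Line 1) = 38; column total (Pass) = 61; grand total N = 95.
Expected count = (row total × column total) / N = 38 × 61 / 95 = 24.40.

24.40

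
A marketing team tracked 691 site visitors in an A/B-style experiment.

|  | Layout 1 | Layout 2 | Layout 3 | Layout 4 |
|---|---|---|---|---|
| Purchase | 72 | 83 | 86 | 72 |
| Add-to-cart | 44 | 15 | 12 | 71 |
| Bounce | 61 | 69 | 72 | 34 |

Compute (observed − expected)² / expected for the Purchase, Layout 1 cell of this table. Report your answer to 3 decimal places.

Row total (Purchase) = 313; column total (Layout 1) = 177; N = 691.
Expected count E = 313 × 177 / 691 = 80.1751.
Contribution = (O − E)²/E = (72 − 80.1751)² / 80.1751 = 0.834.

0.834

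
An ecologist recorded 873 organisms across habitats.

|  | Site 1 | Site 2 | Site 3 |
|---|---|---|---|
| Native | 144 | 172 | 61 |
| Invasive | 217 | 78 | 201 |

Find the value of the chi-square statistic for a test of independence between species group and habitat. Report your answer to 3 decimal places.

Row totals: 377, 496. Column totals: 361, 250, 262. Grand total N = 873.
Expected counts (row total × column total / N):
  Native, Site 1: 377×361/873 = 155.8958
  Native, Site 2: 377×250/873 = 107.9611
  Native, Site 3: 377×262/873 = 113.1432
  Invasive, Site 1: 496×361/873 = 205.1042
  Invasive, Site 2: 496×250/873 = 142.0389
  Invasive, Site 3: 496×262/873 = 148.8568
Contributions (O − E)²/E:
  (144 − 155.8958)²/155.8958 = 0.9077
  (172 − 107.9611)²/107.9611 = 37.9857
  (61 − 113.1432)²/113.1432 = 24.0307
  (217 − 205.1042)²/205.1042 = 0.6899
  (78 − 142.0389)²/142.0389 = 28.8722
  (201 − 148.8568)²/148.8568 = 18.2653
χ² = 0.9077 + 37.9857 + 24.0307 + 0.6899 + 28.8722 + 18.2653 = 110.752

110.752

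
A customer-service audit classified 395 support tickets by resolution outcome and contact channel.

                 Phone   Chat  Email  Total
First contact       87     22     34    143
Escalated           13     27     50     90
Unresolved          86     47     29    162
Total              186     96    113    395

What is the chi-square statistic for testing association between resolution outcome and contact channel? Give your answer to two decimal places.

65.21

Grand total N = 395.
Expected counts (row total × column total / N):
  First contact, Phone: 143×186/395 = 67.337
  First contact, Chat: 143×96/395 = 34.754
  First contact, Email: 143×113/395 = 40.909
  Escalated, Phone: 90×186/395 = 42.380
  Escalated, Chat: 90×96/395 = 21.873
  Escalated, Email: 90×113/395 = 25.747
  Unresolved, Phone: 162×186/395 = 76.284
  Unresolved, Chat: 162×96/395 = 39.372
  Unresolved, Email: 162×113/395 = 46.344
Contributions (O − E)²/E:
  (87 − 67.337)²/67.337 = 5.7418
  (22 − 34.754)²/34.754 = 4.6805
  (34 − 40.909)²/40.909 = 1.1668
  (13 − 42.380)²/42.380 = 20.3677
  (27 − 21.873)²/21.873 = 1.2018
  (50 − 25.747)²/25.747 = 22.8457
  (86 − 76.284)²/76.284 = 1.2375
  (47 − 39.372)²/39.372 = 1.4779
  (29 − 46.344)²/46.344 = 6.4909
χ² = 5.7418 + 4.6805 + 1.1668 + 20.3677 + 1.2018 + 22.8457 + 1.2375 + 1.4779 + 6.4909 = 65.21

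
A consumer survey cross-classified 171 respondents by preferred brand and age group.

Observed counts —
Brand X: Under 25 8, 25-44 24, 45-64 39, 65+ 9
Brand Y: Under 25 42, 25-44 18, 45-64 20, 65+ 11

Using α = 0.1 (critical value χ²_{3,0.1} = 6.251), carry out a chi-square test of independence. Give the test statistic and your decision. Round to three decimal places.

Row totals: 80, 91. Column totals: 50, 42, 59, 20. Grand total N = 171.
Expected counts (row total × column total / N):
  Brand X, Under 25: 80×50/171 = 23.3918
  Brand X, 25-44: 80×42/171 = 19.6491
  Brand X, 45-64: 80×59/171 = 27.6023
  Brand X, 65+: 80×20/171 = 9.3567
  Brand Y, Under 25: 91×50/171 = 26.6082
  Brand Y, 25-44: 91×42/171 = 22.3509
  Brand Y, 45-64: 91×59/171 = 31.3977
  Brand Y, 65+: 91×20/171 = 10.6433
Contributions (O − E)²/E:
  (8 − 23.3918)²/23.3918 = 10.1278
  (24 − 19.6491)²/19.6491 = 0.9634
  (39 − 27.6023)²/27.6023 = 4.7064
  (9 − 9.3567)²/9.3567 = 0.0136
  (42 − 26.6082)²/26.6082 = 8.9036
  (18 − 22.3509)²/22.3509 = 0.8470
  (20 − 31.3977)²/31.3977 = 4.1375
  (11 − 10.6433)²/10.6433 = 0.0120
χ² = 10.1278 + 0.9634 + 4.7064 + 0.0136 + 8.9036 + 0.8470 + 4.1375 + 0.0120 = 29.711
df = (2−1)(4−1) = 3. Since 29.711 > 6.251, reject the null hypothesis of independence at α = 0.1.

29.711; reject H₀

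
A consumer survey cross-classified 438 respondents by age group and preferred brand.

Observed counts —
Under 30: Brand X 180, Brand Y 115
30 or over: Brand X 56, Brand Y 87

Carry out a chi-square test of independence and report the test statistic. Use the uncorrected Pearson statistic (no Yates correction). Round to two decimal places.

Row totals: 295, 143. Column totals: 236, 202. Grand total N = 438.
Expected counts (row total × column total / N):
  Under 30, Brand X: 295×236/438 = 158.950
  Under 30, Brand Y: 295×202/438 = 136.050
  30 or over, Brand X: 143×236/438 = 77.050
  30 or over, Brand Y: 143×202/438 = 65.950
Contributions (O − E)²/E:
  (180 − 158.950)²/158.950 = 2.7877
  (115 − 136.050)²/136.050 = 3.2569
  (56 − 77.050)²/77.050 = 5.7508
  (87 − 65.950)²/65.950 = 6.7188
χ² = 2.7877 + 3.2569 + 5.7508 + 6.7188 = 18.51

18.51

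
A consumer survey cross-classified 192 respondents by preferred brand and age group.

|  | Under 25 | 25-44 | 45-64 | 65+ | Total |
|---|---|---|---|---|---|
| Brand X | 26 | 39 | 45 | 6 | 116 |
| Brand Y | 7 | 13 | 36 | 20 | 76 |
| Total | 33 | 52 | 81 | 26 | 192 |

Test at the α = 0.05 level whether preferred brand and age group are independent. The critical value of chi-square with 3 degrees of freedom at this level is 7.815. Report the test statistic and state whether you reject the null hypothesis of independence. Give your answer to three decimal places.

25.240; reject H₀

Grand total N = 192.
Expected counts (row total × column total / N):
  Brand X, Under 25: 116×33/192 = 19.9375
  Brand X, 25-44: 116×52/192 = 31.4167
  Brand X, 45-64: 116×81/192 = 48.9375
  Brand X, 65+: 116×26/192 = 15.7083
  Brand Y, Under 25: 76×33/192 = 13.0625
  Brand Y, 25-44: 76×52/192 = 20.5833
  Brand Y, 45-64: 76×81/192 = 32.0625
  Brand Y, 65+: 76×26/192 = 10.2917
Contributions (O − E)²/E:
  (26 − 19.9375)²/19.9375 = 1.8435
  (39 − 31.4167)²/31.4167 = 1.8304
  (45 − 48.9375)²/48.9375 = 0.3168
  (6 − 15.7083)²/15.7083 = 6.0001
  (7 − 13.0625)²/13.0625 = 2.8137
  (13 − 20.5833)²/20.5833 = 2.7938
  (36 − 32.0625)²/32.0625 = 0.4836
  (20 − 10.2917)²/10.2917 = 9.1580
χ² = 1.8435 + 1.8304 + 0.3168 + 6.0001 + 2.8137 + 2.7938 + 0.4836 + 9.1580 = 25.240
df = (2−1)(4−1) = 3. Since 25.240 > 7.815, reject the null hypothesis of independence at α = 0.05.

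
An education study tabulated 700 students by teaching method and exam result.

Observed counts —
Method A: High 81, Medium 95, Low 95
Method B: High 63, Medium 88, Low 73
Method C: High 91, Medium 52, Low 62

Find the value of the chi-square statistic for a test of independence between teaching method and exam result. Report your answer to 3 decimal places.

Row totals: 271, 224, 205. Column totals: 235, 235, 230. Grand total N = 700.
Expected counts (row total × column total / N):
  Method A, High: 271×235/700 = 90.9786
  Method A, Medium: 271×235/700 = 90.9786
  Method A, Low: 271×230/700 = 89.0429
  Method B, High: 224×235/700 = 75.2000
  Method B, Medium: 224×235/700 = 75.2000
  Method B, Low: 224×230/700 = 73.6000
  Method C, High: 205×235/700 = 68.8214
  Method C, Medium: 205×235/700 = 68.8214
  Method C, Low: 205×230/700 = 67.3571
Contributions (O − E)²/E:
  (81 − 90.9786)²/90.9786 = 1.0945
  (95 − 90.9786)²/90.9786 = 0.1778
  (95 − 89.0429)²/89.0429 = 0.3985
  (63 − 75.2000)²/75.2000 = 1.9793
  (88 − 75.2000)²/75.2000 = 2.1787
  (73 − 73.6000)²/73.6000 = 0.0049
  (91 − 68.8214)²/68.8214 = 7.1473
  (52 − 68.8214)²/68.8214 = 4.1115
  (62 − 67.3571)²/67.3571 = 0.4261
χ² = 1.0945 + 0.1778 + 0.3985 + 1.9793 + 2.1787 + 0.0049 + 7.1473 + 4.1115 + 0.4261 = 17.519

17.519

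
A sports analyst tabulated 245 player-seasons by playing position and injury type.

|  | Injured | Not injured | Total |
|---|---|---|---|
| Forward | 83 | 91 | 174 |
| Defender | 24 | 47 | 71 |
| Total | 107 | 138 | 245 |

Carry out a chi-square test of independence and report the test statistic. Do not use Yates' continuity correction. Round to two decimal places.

3.96

Grand total N = 245.
Expected counts (row total × column total / N):
  Forward, Injured: 174×107/245 = 75.992
  Forward, Not injured: 174×138/245 = 98.008
  Defender, Injured: 71×107/245 = 31.008
  Defender, Not injured: 71×138/245 = 39.992
Contributions (O − E)²/E:
  (83 − 75.992)²/75.992 = 0.6463
  (91 − 98.008)²/98.008 = 0.5011
  (24 − 31.008)²/31.008 = 1.5839
  (47 − 39.992)²/39.992 = 1.2280
χ² = 0.6463 + 0.5011 + 1.5839 + 1.2280 = 3.96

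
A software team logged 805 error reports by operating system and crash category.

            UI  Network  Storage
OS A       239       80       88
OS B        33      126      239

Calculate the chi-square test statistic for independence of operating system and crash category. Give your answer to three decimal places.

Row totals: 407, 398. Column totals: 272, 206, 327. Grand total N = 805.
Expected counts (row total × column total / N):
  OS A, UI: 407×272/805 = 137.5205
  OS A, Network: 407×206/805 = 104.1516
  OS A, Storage: 407×327/805 = 165.3280
  OS B, UI: 398×272/805 = 134.4795
  OS B, Network: 398×206/805 = 101.8484
  OS B, Storage: 398×327/805 = 161.6720
Contributions (O − E)²/E:
  (239 − 137.5205)²/137.5205 = 74.8840
  (80 − 104.1516)²/104.1516 = 5.6005
  (88 − 165.3280)²/165.3280 = 36.1682
  (33 − 134.4795)²/134.4795 = 76.5774
  (126 − 101.8484)²/101.8484 = 5.7271
  (239 − 161.6720)²/161.6720 = 36.9861
χ² = 74.8840 + 5.6005 + 36.1682 + 76.5774 + 5.7271 + 36.9861 = 235.943

235.943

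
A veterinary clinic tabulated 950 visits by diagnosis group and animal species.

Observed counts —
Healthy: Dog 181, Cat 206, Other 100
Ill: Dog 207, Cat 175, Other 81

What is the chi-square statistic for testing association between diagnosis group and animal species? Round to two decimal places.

Row totals: 487, 463. Column totals: 388, 381, 181. Grand total N = 950.
Expected counts (row total × column total / N):
  Healthy, Dog: 487×388/950 = 198.901
  Healthy, Cat: 487×381/950 = 195.313
  Healthy, Other: 487×181/950 = 92.786
  Ill, Dog: 463×388/950 = 189.099
  Ill, Cat: 463×381/950 = 185.687
  Ill, Other: 463×181/950 = 88.214
Contributions (O − E)²/E:
  (181 − 198.901)²/198.901 = 1.6111
  (206 − 195.313)²/195.313 = 0.5848
  (100 − 92.786)²/92.786 = 0.5609
  (207 − 189.099)²/189.099 = 1.6946
  (175 − 185.687)²/185.687 = 0.6151
  (81 − 88.214)²/88.214 = 0.5899
χ² = 1.6111 + 0.5848 + 0.5609 + 1.6946 + 0.6151 + 0.5899 = 5.66

5.66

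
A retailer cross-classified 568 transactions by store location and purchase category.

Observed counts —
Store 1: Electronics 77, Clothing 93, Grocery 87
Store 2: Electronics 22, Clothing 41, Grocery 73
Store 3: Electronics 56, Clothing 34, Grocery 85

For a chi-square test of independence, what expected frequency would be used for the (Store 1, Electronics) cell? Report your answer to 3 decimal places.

Row total (Store 1) = 257; column total (Electronics) = 155; grand total N = 568.
Expected count = (row total × column total) / N = 257 × 155 / 568 = 70.132.

70.132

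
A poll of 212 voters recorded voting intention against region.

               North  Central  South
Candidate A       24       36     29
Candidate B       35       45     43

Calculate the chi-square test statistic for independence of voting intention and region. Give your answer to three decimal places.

0.329

Row totals: 89, 123. Column totals: 59, 81, 72. Grand total N = 212.
Expected counts (row total × column total / N):
  Candidate A, North: 89×59/212 = 24.7689
  Candidate A, Central: 89×81/212 = 34.0047
  Candidate A, South: 89×72/212 = 30.2264
  Candidate B, North: 123×59/212 = 34.2311
  Candidate B, Central: 123×81/212 = 46.9953
  Candidate B, South: 123×72/212 = 41.7736
Contributions (O − E)²/E:
  (24 − 24.7689)²/24.7689 = 0.0239
  (36 − 34.0047)²/34.0047 = 0.1171
  (29 − 30.2264)²/30.2264 = 0.0498
  (35 − 34.2311)²/34.2311 = 0.0173
  (45 − 46.9953)²/46.9953 = 0.0847
  (43 − 41.7736)²/41.7736 = 0.0360
χ² = 0.0239 + 0.1171 + 0.0498 + 0.0173 + 0.0847 + 0.0360 = 0.329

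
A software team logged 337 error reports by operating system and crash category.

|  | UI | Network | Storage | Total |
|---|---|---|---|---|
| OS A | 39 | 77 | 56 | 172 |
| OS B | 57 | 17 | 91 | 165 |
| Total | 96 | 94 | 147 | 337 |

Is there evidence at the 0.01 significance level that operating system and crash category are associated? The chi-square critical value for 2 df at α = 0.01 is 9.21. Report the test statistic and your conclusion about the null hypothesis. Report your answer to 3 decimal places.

Grand total N = 337.
Expected counts (row total × column total / N):
  OS A, UI: 172×96/337 = 48.9970
  OS A, Network: 172×94/337 = 47.9763
  OS A, Storage: 172×147/337 = 75.0267
  OS B, UI: 165×96/337 = 47.0030
  OS B, Network: 165×94/337 = 46.0237
  OS B, Storage: 165×147/337 = 71.9733
Contributions (O − E)²/E:
  (39 − 48.9970)²/48.9970 = 2.0397
  (77 − 47.9763)²/47.9763 = 17.5582
  (56 − 75.0267)²/75.0267 = 4.8252
  (57 − 47.0030)²/47.0030 = 2.1262
  (17 − 46.0237)²/46.0237 = 18.3031
  (91 − 71.9733)²/71.9733 = 5.0299
χ² = 2.0397 + 17.5582 + 4.8252 + 2.1262 + 18.3031 + 5.0299 = 49.882
df = (2−1)(3−1) = 2. Since 49.882 > 9.21, reject the null hypothesis of independence at α = 0.01.

49.882; reject H₀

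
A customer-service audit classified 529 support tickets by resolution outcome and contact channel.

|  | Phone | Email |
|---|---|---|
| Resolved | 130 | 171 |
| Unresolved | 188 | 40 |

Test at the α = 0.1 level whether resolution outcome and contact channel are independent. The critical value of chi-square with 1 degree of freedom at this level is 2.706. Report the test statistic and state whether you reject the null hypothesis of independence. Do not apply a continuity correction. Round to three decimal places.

83.425; reject H₀

Row totals: 301, 228. Column totals: 318, 211. Grand total N = 529.
Expected counts (row total × column total / N):
  Resolved, Phone: 301×318/529 = 180.9414
  Resolved, Email: 301×211/529 = 120.0586
  Unresolved, Phone: 228×318/529 = 137.0586
  Unresolved, Email: 228×211/529 = 90.9414
Contributions (O − E)²/E:
  (130 − 180.9414)²/180.9414 = 14.3418
  (171 − 120.0586)²/120.0586 = 21.6147
  (188 − 137.0586)²/137.0586 = 18.9337
  (40 − 90.9414)²/90.9414 = 28.5351
χ² = 14.3418 + 21.6147 + 18.9337 + 28.5351 = 83.425
df = (2−1)(2−1) = 1. Since 83.425 > 2.706, reject the null hypothesis of independence at α = 0.1.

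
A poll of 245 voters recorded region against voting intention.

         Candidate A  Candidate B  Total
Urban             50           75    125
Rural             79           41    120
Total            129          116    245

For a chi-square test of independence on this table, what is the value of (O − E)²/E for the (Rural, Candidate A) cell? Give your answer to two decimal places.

Row total (Rural) = 120; column total (Candidate A) = 129; N = 245.
Expected count E = 120 × 129 / 245 = 63.184.
Contribution = (O − E)²/E = (79 − 63.184)² / 63.184 = 3.96.

3.96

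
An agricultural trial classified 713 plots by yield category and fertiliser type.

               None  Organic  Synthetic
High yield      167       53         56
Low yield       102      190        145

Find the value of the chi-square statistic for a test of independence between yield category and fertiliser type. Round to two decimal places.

101.16

Row totals: 276, 437. Column totals: 269, 243, 201. Grand total N = 713.
Expected counts (row total × column total / N):
  High yield, None: 276×269/713 = 104.129
  High yield, Organic: 276×243/713 = 94.065
  High yield, Synthetic: 276×201/713 = 77.806
  Low yield, None: 437×269/713 = 164.871
  Low yield, Organic: 437×243/713 = 148.935
  Low yield, Synthetic: 437×201/713 = 123.194
Contributions (O − E)²/E:
  (167 − 104.129)²/104.129 = 37.9602
  (53 − 94.065)²/94.065 = 17.9273
  (56 − 77.806)²/77.806 = 6.1114
  (102 − 164.871)²/164.871 = 23.9749
  (190 − 148.935)²/148.935 = 11.3226
  (145 − 123.194)²/123.194 = 3.8598
χ² = 37.9602 + 17.9273 + 6.1114 + 23.9749 + 11.3226 + 3.8598 = 101.16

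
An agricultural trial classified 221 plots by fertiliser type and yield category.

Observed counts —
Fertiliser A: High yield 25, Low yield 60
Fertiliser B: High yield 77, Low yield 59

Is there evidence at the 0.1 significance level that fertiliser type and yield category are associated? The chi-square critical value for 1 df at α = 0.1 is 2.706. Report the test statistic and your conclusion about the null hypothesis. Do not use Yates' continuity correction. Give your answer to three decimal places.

Row totals: 85, 136. Column totals: 102, 119. Grand total N = 221.
Expected counts (row total × column total / N):
  Fertiliser A, High yield: 85×102/221 = 39.2308
  Fertiliser A, Low yield: 85×119/221 = 45.7692
  Fertiliser B, High yield: 136×102/221 = 62.7692
  Fertiliser B, Low yield: 136×119/221 = 73.2308
Contributions (O − E)²/E:
  (25 − 39.2308)²/39.2308 = 5.1622
  (60 − 45.7692)²/45.7692 = 4.4247
  (77 − 62.7692)²/62.7692 = 3.2264
  (59 − 73.2308)²/73.2308 = 2.7654
χ² = 5.1622 + 4.4247 + 3.2264 + 2.7654 = 15.579
df = (2−1)(2−1) = 1. Since 15.579 > 2.706, reject the null hypothesis of independence at α = 0.1.

15.579; reject H₀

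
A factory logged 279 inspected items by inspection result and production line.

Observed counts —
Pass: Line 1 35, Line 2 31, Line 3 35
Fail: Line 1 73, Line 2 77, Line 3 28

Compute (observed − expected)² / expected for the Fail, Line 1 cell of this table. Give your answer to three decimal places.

0.244

Row total (Fail) = 178; column total (Line 1) = 108; N = 279.
Expected count E = 178 × 108 / 279 = 68.9032.
Contribution = (O − E)²/E = (73 − 68.9032)² / 68.9032 = 0.244.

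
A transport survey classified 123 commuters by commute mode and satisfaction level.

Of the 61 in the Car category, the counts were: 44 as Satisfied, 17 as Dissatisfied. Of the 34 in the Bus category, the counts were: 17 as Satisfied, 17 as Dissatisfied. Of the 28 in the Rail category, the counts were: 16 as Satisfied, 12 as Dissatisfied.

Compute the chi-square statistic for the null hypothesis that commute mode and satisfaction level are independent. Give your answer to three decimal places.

5.029

Row totals: 61, 34, 28. Column totals: 77, 46. Grand total N = 123.
Expected counts (row total × column total / N):
  Car, Satisfied: 61×77/123 = 38.1870
  Car, Dissatisfied: 61×46/123 = 22.8130
  Bus, Satisfied: 34×77/123 = 21.2846
  Bus, Dissatisfied: 34×46/123 = 12.7154
  Rail, Satisfied: 28×77/123 = 17.5285
  Rail, Dissatisfied: 28×46/123 = 10.4715
Contributions (O − E)²/E:
  (44 − 38.1870)²/38.1870 = 0.8849
  (17 − 22.8130)²/22.8130 = 1.4812
  (17 − 21.2846)²/21.2846 = 0.8625
  (17 − 12.7154)²/12.7154 = 1.4437
  (16 − 17.5285)²/17.5285 = 0.1333
  (12 − 10.4715)²/10.4715 = 0.2231
χ² = 0.8849 + 1.4812 + 0.8625 + 1.4437 + 0.1333 + 0.2231 = 5.029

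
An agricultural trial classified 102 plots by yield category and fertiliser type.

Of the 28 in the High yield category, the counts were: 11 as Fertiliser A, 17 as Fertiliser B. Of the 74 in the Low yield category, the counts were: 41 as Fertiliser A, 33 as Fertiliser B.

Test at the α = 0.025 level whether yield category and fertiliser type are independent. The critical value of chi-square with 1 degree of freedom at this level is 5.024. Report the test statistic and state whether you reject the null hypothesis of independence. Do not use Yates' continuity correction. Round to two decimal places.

2.11; fail to reject H₀

Row totals: 28, 74. Column totals: 52, 50. Grand total N = 102.
Expected counts (row total × column total / N):
  High yield, Fertiliser A: 28×52/102 = 14.275
  High yield, Fertiliser B: 28×50/102 = 13.725
  Low yield, Fertiliser A: 74×52/102 = 37.725
  Low yield, Fertiliser B: 74×50/102 = 36.275
Contributions (O − E)²/E:
  (11 − 14.275)²/14.275 = 0.7514
  (17 − 13.725)²/13.725 = 0.7815
  (41 − 37.725)²/37.725 = 0.2843
  (33 − 36.275)²/36.275 = 0.2957
χ² = 0.7514 + 0.7815 + 0.2843 + 0.2957 = 2.11
df = (2−1)(2−1) = 1. Since 2.11 < 5.024, fail to reject the null hypothesis of independence at α = 0.025.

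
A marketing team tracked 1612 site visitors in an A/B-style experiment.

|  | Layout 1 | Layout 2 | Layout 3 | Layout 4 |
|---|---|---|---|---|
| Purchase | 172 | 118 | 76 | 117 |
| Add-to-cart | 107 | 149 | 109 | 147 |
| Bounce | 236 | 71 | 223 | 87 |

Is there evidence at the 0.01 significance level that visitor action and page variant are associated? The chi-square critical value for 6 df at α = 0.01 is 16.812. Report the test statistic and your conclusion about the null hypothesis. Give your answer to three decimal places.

Row totals: 483, 512, 617. Column totals: 515, 338, 408, 351. Grand total N = 1612.
Expected counts (row total × column total / N):
  Purchase, Layout 1: 483×515/1612 = 154.3083
  Purchase, Layout 2: 483×338/1612 = 101.2742
  Purchase, Layout 3: 483×408/1612 = 122.2481
  Purchase, Layout 4: 483×351/1612 = 105.1694
  Add-to-cart, Layout 1: 512×515/1612 = 163.5732
  Add-to-cart, Layout 2: 512×338/1612 = 107.3548
  Add-to-cart, Layout 3: 512×408/1612 = 129.5881
  Add-to-cart, Layout 4: 512×351/1612 = 111.4839
  Bounce, Layout 1: 617×515/1612 = 197.1185
  Bounce, Layout 2: 617×338/1612 = 129.3710
  Bounce, Layout 3: 617×408/1612 = 156.1638
  Bounce, Layout 4: 617×351/1612 = 134.3468
Contributions (O − E)²/E:
  (172 − 154.3083)²/154.3083 = 2.0284
  (118 − 101.2742)²/101.2742 = 2.7623
  (76 − 122.2481)²/122.2481 = 17.4963
  (117 − 105.1694)²/105.1694 = 1.3308
  (107 − 163.5732)²/163.5732 = 19.5663
  (149 − 107.3548)²/107.3548 = 16.1551
  (109 − 129.5881)²/129.5881 = 3.2709
  (147 − 111.4839)²/111.4839 = 11.3146
  (236 − 197.1185)²/197.1185 = 7.6694
  (71 − 129.3710)²/129.3710 = 26.3365
  (223 − 156.1638)²/156.1638 = 28.6051
  (87 − 134.3468)²/134.3468 = 16.6861
χ² = 2.0284 + 2.7623 + 17.4963 + 1.3308 + 19.5663 + 16.1551 + 3.2709 + 11.3146 + 7.6694 + 26.3365 + 28.6051 + 16.6861 = 153.222
df = (3−1)(4−1) = 6. Since 153.222 > 16.812, reject the null hypothesis of independence at α = 0.01.

153.222; reject H₀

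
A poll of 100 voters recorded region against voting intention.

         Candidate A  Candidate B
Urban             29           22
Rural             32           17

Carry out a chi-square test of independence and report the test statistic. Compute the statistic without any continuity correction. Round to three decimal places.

0.749

Row totals: 51, 49. Column totals: 61, 39. Grand total N = 100.
Expected counts (row total × column total / N):
  Urban, Candidate A: 51×61/100 = 31.1100
  Urban, Candidate B: 51×39/100 = 19.8900
  Rural, Candidate A: 49×61/100 = 29.8900
  Rural, Candidate B: 49×39/100 = 19.1100
Contributions (O − E)²/E:
  (29 − 31.1100)²/31.1100 = 0.1431
  (22 − 19.8900)²/19.8900 = 0.2238
  (32 − 29.8900)²/29.8900 = 0.1489
  (17 − 19.1100)²/19.1100 = 0.2330
χ² = 0.1431 + 0.2238 + 0.1489 + 0.2330 = 0.749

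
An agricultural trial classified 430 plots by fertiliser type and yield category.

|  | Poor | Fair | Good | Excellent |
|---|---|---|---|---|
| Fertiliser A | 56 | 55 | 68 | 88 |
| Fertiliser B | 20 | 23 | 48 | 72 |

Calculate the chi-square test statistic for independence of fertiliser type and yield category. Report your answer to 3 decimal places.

10.702

Row totals: 267, 163. Column totals: 76, 78, 116, 160. Grand total N = 430.
Expected counts (row total × column total / N):
  Fertiliser A, Poor: 267×76/430 = 47.1907
  Fertiliser A, Fair: 267×78/430 = 48.4326
  Fertiliser A, Good: 267×116/430 = 72.0279
  Fertiliser A, Excellent: 267×160/430 = 99.3488
  Fertiliser B, Poor: 163×76/430 = 28.8093
  Fertiliser B, Fair: 163×78/430 = 29.5674
  Fertiliser B, Good: 163×116/430 = 43.9721
  Fertiliser B, Excellent: 163×160/430 = 60.6512
Contributions (O − E)²/E:
  (56 − 47.1907)²/47.1907 = 1.6445
  (55 − 48.4326)²/48.4326 = 0.8905
  (68 − 72.0279)²/72.0279 = 0.2252
  (88 − 99.3488)²/99.3488 = 1.2964
  (20 − 28.8093)²/28.8093 = 2.6937
  (23 − 29.5674)²/29.5674 = 1.4587
  (48 − 43.9721)²/43.9721 = 0.3690
  (72 − 60.6512)²/60.6512 = 2.1235
χ² = 1.6445 + 0.8905 + 0.2252 + 1.2964 + 2.6937 + 1.4587 + 0.3690 + 2.1235 = 10.702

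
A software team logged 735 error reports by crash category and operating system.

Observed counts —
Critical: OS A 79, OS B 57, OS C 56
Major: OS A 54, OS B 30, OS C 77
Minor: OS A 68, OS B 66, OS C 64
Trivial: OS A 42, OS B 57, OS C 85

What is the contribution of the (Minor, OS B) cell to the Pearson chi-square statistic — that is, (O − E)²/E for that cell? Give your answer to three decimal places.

Row total (Minor) = 198; column total (OS B) = 210; N = 735.
Expected count E = 198 × 210 / 735 = 56.5714.
Contribution = (O − E)²/E = (66 − 56.5714)² / 56.5714 = 1.571.

1.571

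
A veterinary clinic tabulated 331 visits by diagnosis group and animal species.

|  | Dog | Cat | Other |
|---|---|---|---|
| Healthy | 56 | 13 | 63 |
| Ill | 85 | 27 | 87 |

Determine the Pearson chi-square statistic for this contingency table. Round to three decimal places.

1.191

Row totals: 132, 199. Column totals: 141, 40, 150. Grand total N = 331.
Expected counts (row total × column total / N):
  Healthy, Dog: 132×141/331 = 56.2296
  Healthy, Cat: 132×40/331 = 15.9517
  Healthy, Other: 132×150/331 = 59.8187
  Ill, Dog: 199×141/331 = 84.7704
  Ill, Cat: 199×40/331 = 24.0483
  Ill, Other: 199×150/331 = 90.1813
Contributions (O − E)²/E:
  (56 − 56.2296)²/56.2296 = 0.0009
  (13 − 15.9517)²/15.9517 = 0.5462
  (63 − 59.8187)²/59.8187 = 0.1692
  (85 − 84.7704)²/84.7704 = 0.0006
  (27 − 24.0483)²/24.0483 = 0.3623
  (87 − 90.1813)²/90.1813 = 0.1122
χ² = 0.0009 + 0.5462 + 0.1692 + 0.0006 + 0.3623 + 0.1122 = 1.191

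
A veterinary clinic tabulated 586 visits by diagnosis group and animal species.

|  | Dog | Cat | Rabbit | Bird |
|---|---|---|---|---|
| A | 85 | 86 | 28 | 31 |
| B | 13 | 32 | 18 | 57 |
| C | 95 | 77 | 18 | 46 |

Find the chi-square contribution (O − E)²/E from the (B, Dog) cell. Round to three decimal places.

Row total (B) = 120; column total (Dog) = 193; N = 586.
Expected count E = 120 × 193 / 586 = 39.52218.
Contribution = (O − E)²/E = (13 − 39.52218)² / 39.52218 = 17.798.

17.798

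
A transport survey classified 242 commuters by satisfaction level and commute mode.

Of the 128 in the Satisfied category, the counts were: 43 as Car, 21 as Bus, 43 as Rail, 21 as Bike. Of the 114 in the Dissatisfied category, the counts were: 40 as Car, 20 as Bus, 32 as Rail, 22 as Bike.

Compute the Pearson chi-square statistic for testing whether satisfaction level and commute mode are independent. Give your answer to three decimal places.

0.963

Row totals: 128, 114. Column totals: 83, 41, 75, 43. Grand total N = 242.
Expected counts (row total × column total / N):
  Satisfied, Car: 128×83/242 = 43.9008
  Satisfied, Bus: 128×41/242 = 21.6860
  Satisfied, Rail: 128×75/242 = 39.6694
  Satisfied, Bike: 128×43/242 = 22.7438
  Dissatisfied, Car: 114×83/242 = 39.0992
  Dissatisfied, Bus: 114×41/242 = 19.3140
  Dissatisfied, Rail: 114×75/242 = 35.3306
  Dissatisfied, Bike: 114×43/242 = 20.2562
Contributions (O − E)²/E:
  (43 − 43.9008)²/43.9008 = 0.0185
  (21 − 21.6860)²/21.6860 = 0.0217
  (43 − 39.6694)²/39.6694 = 0.2796
  (21 − 22.7438)²/22.7438 = 0.1337
  (40 − 39.0992)²/39.0992 = 0.0208
  (20 − 19.3140)²/19.3140 = 0.0244
  (32 − 35.3306)²/35.3306 = 0.3140
  (22 − 20.2562)²/20.2562 = 0.1501
χ² = 0.0185 + 0.0217 + 0.2796 + 0.1337 + 0.0208 + 0.0244 + 0.3140 + 0.1501 = 0.963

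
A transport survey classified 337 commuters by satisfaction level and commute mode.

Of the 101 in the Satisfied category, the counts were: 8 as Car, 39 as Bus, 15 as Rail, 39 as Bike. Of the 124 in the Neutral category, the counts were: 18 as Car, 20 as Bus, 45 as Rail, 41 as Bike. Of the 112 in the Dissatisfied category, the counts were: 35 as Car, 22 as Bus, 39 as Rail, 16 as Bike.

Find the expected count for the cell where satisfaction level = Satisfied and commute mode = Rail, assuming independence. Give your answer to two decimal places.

Row total (Satisfied) = 101; column total (Rail) = 99; grand total N = 337.
Expected count = (row total × column total) / N = 101 × 99 / 337 = 29.67.

29.67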